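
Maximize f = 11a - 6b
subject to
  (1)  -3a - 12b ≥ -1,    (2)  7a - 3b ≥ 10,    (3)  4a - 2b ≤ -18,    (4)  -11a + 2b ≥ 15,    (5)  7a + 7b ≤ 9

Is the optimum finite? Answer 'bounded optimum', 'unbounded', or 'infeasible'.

infeasible

The boundaries -3a - 12b = -1 and 4a - 2b = -18 meet at (-107/27, 29/27), but that point violates 7a - 3b ≥ 10. Every candidate vertex is excluded by some other constraint, so the feasible region is empty.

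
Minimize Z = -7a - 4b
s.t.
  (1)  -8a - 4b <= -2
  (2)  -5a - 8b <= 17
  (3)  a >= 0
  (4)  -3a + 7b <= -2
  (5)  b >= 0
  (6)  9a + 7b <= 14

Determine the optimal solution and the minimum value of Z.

Feasible corners and Z = -7a - 4b:
  (2/3, 0) → Z = -14/3
  (4/3, 2/7) → Z = -220/21
  (14/9, 0) → Z = -98/9

a = 14/9, b = 0, minimum Z = -98/9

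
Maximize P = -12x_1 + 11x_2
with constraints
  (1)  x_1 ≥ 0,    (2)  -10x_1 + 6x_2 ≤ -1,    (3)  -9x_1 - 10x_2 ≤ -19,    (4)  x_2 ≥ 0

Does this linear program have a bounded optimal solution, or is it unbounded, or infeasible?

From the feasible point (62/77, 181/154), moving in the direction (6, 10) keeps every constraint satisfied while P increases without bound.

unbounded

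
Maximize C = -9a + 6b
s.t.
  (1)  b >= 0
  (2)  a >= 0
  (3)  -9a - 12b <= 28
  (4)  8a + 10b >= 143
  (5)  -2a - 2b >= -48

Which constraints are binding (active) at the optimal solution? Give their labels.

Corner points and C = -9a + 6b:
  (143/8, 0) → C = -1287/8
  (24, 0) → C = -216
  (0, 143/10) → C = 429/5
  (0, 24) → C = 144

The maximum is at (0, 24). Substituting into each constraint, equality holds for (2) and (5); the remaining constraints have slack.

(2) and (5)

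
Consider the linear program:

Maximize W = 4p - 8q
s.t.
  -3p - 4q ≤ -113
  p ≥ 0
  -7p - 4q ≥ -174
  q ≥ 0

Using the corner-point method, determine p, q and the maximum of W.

Feasible corners and W = 4p - 8q:
  (0, 113/4) → W = -226
  (61/4, 269/16) → W = -147/2
  (0, 87/2) → W = -348

At the optimal vertex, -3p - 4q = -113 and -7p - 4q = -174.
Solving simultaneously gives p = 61/4, q = 269/16.

p = 61/4, q = 269/16, maximum W = -147/2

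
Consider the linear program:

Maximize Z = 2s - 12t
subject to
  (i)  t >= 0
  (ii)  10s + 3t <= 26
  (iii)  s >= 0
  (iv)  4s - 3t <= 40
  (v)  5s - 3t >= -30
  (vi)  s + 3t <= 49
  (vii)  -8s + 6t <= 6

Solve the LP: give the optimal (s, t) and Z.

s = 13/5, t = 0, maximum Z = 26/5

Feasible corners and Z = 2s - 12t:
  (13/5, 0) → Z = 26/5
  (0, 0) → Z = 0
  (23/14, 67/21) → Z = -35
  (0, 1) → Z = -12

The binding constraints are t = 0 and 10s + 3t = 26.
Solving simultaneously gives s = 13/5, t = 0.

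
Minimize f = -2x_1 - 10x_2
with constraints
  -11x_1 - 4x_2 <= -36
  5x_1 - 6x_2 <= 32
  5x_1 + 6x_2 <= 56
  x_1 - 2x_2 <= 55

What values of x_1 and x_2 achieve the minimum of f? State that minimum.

x_1 = -4/23, x_2 = 218/23, minimum f = -2172/23

Feasible corners and f = -2x_1 - 10x_2:
  (4, -2) → f = 12
  (-4/23, 218/23) → f = -2172/23
  (44/5, 2) → f = -188/5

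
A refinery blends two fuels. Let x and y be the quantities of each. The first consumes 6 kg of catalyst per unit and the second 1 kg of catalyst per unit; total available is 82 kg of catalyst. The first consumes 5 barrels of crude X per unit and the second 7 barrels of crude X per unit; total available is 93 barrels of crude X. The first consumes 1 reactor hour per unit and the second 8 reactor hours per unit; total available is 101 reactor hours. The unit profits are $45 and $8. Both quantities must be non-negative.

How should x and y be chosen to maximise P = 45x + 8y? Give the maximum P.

The optimum lies where 6x + y = 82 and 5x + 7y = 93.
Solving simultaneously gives x = 13, y = 4.

x = 13, y = 4, maximum P = 617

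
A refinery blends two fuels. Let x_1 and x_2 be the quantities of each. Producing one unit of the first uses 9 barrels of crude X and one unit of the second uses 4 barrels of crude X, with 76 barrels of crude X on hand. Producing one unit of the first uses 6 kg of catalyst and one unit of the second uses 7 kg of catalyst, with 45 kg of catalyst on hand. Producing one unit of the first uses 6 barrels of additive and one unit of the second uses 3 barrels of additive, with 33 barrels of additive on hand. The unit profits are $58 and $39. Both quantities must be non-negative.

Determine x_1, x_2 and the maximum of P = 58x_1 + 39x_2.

x_1 = 4, x_2 = 3, maximum P = 349

The optimum lies where 6x_1 + 7x_2 = 45 and 6x_1 + 3x_2 = 33.
Solving simultaneously gives x_1 = 4, x_2 = 3.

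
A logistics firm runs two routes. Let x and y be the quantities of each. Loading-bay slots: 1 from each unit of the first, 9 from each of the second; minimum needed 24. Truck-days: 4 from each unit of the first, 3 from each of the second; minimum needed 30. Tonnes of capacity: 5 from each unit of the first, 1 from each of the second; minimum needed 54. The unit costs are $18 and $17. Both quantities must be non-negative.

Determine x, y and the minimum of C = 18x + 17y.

Corner points and C = 18x + 17y:
  (0, 54) → C = 918
  (24, 0) → C = 432
  (21/2, 3/2) → C = 429/2
The feasible region is unbounded (it extends along (0, 1), (1, 0)), but C strictly increases along every unbounded feasible direction, so there is no improving ray and the minimum is attained at a vertex.

x = 21/2, y = 3/2, minimum C = 429/2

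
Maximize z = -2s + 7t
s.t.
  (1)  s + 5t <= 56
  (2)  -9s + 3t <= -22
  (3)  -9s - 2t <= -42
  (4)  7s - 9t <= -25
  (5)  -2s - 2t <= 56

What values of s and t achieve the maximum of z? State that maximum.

The binding constraints are s + 5t = 56 and -9s + 3t = -22.
Solving simultaneously gives s = 139/24, t = 241/24.

s = 139/24, t = 241/24, maximum z = 1409/24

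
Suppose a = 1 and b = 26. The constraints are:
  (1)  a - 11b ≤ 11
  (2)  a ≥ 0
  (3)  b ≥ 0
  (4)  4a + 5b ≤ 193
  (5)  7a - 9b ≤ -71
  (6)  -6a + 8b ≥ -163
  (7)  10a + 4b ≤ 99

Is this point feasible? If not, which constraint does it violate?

not feasible — violates (7)

Constraint (7): 10a + 4b = 114, which is not ≤ 99. All other constraints are satisfied.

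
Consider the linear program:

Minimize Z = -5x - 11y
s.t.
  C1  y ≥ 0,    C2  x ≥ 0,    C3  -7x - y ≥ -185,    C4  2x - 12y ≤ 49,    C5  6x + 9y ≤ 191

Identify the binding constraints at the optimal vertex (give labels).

C2 and C5

Feasible corners and Z = -5x - 11y:
  (0, 0) → Z = 0
  (49/2, 0) → Z = -245/2
  (0, 191/9) → Z = -2101/9
  (2269/86, 27/86) → Z = -5821/43
  (1474/57, 227/57) → Z = -3289/19

The minimum is at (0, 191/9). Substituting into each constraint, equality holds for C2 and C5; the remaining constraints have slack.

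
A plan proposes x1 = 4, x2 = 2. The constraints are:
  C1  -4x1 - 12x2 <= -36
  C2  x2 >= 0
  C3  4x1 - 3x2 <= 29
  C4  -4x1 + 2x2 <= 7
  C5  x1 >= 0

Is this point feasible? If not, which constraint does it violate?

feasible

C1: -40 ≤ -36 ✓
C2: 2 ≥ 0 ✓
C3: 10 ≤ 29 ✓
C4: -12 ≤ 7 ✓
C5: 4 ≥ 0 ✓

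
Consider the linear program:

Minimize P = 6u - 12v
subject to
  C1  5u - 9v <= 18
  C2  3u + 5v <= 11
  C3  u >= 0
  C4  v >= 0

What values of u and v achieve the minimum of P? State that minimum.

The optimum lies where 3u + 5v = 11 and u = 0.
Solving simultaneously gives u = 0, v = 11/5.

u = 0, v = 11/5, minimum P = -132/5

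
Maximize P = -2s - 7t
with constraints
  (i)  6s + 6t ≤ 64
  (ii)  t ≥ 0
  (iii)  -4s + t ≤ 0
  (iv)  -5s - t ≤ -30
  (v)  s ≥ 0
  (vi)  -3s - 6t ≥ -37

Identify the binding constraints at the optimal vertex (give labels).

Vertices and P = -2s - 7t:
  (32/3, 0) → P = -64/3
  (9, 5/3) → P = -89/3
  (6, 0) → P = -12
  (143/27, 95/27) → P = -317/9

The maximum is at (6, 0). Substituting into each constraint, equality holds for (ii) and (iv); the remaining constraints have slack.

(ii) and (iv)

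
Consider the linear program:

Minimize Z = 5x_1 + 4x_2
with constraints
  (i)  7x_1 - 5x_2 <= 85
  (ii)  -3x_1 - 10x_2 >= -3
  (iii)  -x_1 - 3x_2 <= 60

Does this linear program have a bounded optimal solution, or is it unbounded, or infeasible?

Corner points and Z = 5x_1 + 4x_2:
  (173/17, -234/85) → Z = 3389/85
  (-45/26, -505/26) → Z = -2245/26
  (-609, 183) → Z = -2313
The feasible region has finitely many vertices and no improving ray; the minimum is -2313 at (-609, 183).

bounded optimum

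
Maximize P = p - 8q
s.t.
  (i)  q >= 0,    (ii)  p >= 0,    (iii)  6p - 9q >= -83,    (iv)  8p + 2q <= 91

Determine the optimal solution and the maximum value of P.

Extreme points and P = p - 8q:
  (0, 0) → P = 0
  (91/8, 0) → P = 91/8
  (0, 83/9) → P = -664/9
  (653/84, 605/42) → P = -3009/28

The optimum lies where q = 0 and 8p + 2q = 91.
Solving simultaneously gives p = 91/8, q = 0.

p = 91/8, q = 0, maximum P = 91/8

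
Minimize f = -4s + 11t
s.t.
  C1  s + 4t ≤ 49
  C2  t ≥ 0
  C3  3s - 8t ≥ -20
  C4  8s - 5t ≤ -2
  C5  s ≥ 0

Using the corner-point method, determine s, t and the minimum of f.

s = 0, t = 2/5, minimum f = 22/5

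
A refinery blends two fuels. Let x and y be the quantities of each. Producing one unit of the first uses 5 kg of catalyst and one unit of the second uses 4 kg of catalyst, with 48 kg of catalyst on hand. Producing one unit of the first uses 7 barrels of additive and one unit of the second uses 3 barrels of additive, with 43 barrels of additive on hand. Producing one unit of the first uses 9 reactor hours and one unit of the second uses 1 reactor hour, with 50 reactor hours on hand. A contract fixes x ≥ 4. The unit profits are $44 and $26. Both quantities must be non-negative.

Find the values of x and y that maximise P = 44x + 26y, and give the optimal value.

Feasible corners and P = 44x + 26y:
  (50/9, 0) → P = 2200/9
  (4, 0) → P = 176
  (107/20, 37/20) → P = 567/2
  (4, 5) → P = 306

x = 4, y = 5, maximum P = 306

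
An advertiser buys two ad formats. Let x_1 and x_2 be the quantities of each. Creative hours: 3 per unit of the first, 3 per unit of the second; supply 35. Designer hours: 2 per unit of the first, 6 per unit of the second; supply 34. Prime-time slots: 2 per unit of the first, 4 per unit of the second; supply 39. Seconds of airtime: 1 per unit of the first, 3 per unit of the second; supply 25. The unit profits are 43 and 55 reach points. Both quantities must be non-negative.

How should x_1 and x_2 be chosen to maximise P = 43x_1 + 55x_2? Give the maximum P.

x_1 = 9, x_2 = 8/3, maximum P = 1601/3

Vertices and P = 43x_1 + 55x_2:
  (0, 0) → P = 0
  (0, 17/3) → P = 935/3
  (35/3, 0) → P = 1505/3
  (9, 8/3) → P = 1601/3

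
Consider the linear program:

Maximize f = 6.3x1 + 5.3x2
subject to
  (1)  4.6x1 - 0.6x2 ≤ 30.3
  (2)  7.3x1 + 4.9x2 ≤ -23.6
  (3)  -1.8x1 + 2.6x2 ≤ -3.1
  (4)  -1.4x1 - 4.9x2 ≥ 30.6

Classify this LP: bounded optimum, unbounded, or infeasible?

bounded optimum

Feasible corners and f = 6.3x1 + 5.3x2:
  (13431/2692, -32975/2692) → f = -450761/13460
  (70/59, -19034/2891) → f = -396356/14455
  (-6437/1246, -2971/623) → f = -720457/12460
The feasible region has finitely many vertices and no improving ray; the maximum is -396356/14455 at (70/59, -19034/2891).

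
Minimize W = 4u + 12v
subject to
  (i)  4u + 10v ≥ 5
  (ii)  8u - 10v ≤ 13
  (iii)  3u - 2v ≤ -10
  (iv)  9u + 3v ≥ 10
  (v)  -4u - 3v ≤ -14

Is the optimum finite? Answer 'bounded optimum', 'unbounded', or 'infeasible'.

Vertices and W = 4u + 12v:
  (-2/17, 82/17) → W = 976/17
  (-4/5, 86/15) → W = 328/5
The feasible region has finitely many vertices and no improving ray; the minimum is 976/17 at (-2/17, 82/17).

bounded optimum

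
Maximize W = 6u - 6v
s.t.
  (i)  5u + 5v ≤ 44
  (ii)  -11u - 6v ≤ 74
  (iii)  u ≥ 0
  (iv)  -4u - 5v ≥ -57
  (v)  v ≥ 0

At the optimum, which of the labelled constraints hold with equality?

(i) and (v)

Extreme points and W = 6u - 6v:
  (0, 44/5) → W = -264/5
  (44/5, 0) → W = 264/5
  (0, 0) → W = 0

The maximum is at (44/5, 0). Substituting into each constraint, equality holds for (i) and (v); the remaining constraints have slack.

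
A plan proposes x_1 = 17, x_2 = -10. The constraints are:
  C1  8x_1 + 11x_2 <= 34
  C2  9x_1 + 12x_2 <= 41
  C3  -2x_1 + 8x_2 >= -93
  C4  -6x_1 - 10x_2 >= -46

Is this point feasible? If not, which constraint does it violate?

Constraint C3: -2x_1 + 8x_2 = -114, which is not ≥ -93. All other constraints are satisfied.

not feasible — violates C3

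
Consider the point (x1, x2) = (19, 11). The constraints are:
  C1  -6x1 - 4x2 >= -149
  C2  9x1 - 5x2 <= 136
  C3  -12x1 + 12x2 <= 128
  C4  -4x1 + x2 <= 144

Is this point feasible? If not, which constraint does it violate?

Constraint C1: -6x1 - 4x2 = -158, which is not ≥ -149. All other constraints are satisfied.

not feasible — violates C1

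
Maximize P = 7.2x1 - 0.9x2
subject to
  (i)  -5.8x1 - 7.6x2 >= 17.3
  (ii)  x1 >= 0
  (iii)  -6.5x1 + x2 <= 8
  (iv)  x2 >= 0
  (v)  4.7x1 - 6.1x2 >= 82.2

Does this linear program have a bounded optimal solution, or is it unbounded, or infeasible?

The boundaries -5.8x1 - 7.6x2 = 17.3 and 4.7x1 - 6.1x2 = 82.2 meet at (51919/7110, -55807/7110), but that point violates x2 ≥ 0. Every candidate vertex is excluded by some other constraint, so the feasible region is empty.

infeasible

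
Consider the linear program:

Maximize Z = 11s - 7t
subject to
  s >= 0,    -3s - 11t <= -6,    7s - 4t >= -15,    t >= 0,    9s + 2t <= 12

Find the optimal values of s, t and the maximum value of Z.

s = 40/31, t = 6/31, maximum Z = 398/31

Vertices and Z = 11s - 7t:
  (0, 6/11) → Z = -42/11
  (0, 15/4) → Z = -105/4
  (40/31, 6/31) → Z = 398/31
  (9/25, 219/50) → Z = -267/10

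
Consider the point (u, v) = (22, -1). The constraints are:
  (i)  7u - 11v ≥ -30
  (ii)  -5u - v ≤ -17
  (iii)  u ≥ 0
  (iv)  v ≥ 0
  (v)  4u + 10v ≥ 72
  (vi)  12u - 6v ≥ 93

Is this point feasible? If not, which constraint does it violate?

not feasible — violates (iv)

Constraint (iv): v = -1, which is not ≥ 0. All other constraints are satisfied.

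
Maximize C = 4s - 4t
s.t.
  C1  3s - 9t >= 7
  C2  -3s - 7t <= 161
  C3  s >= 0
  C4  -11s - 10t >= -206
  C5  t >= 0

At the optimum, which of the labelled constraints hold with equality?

Feasible corners and C = 4s - 4t:
  (1924/129, 541/129) → C = 1844/43
  (7/3, 0) → C = 28/3
  (206/11, 0) → C = 824/11

The maximum is at (206/11, 0). Substituting into each constraint, equality holds for C4 and C5; the remaining constraints have slack.

C4 and C5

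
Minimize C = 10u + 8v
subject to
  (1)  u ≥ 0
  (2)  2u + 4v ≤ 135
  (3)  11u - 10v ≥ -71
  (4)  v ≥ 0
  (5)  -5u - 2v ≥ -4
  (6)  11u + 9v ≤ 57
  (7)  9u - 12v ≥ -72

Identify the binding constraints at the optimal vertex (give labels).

(1) and (4)

Vertices and C = 10u + 8v:
  (0, 0) → C = 0
  (0, 2) → C = 16
  (4/5, 0) → C = 8

The minimum is at (0, 0). Substituting into each constraint, equality holds for (1) and (4); the remaining constraints have slack.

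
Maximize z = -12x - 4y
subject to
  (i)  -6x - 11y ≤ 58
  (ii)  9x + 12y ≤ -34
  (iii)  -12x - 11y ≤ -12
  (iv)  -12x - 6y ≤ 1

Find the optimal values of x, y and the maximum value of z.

Corner points and z = -12x - 4y:
  (322/27, -106/9) → z = -96
  (35/3, -128/11) → z = -1028/11
  (518/45, -172/15) → z = -1384/15

At the optimal vertex, 9x + 12y = -34 and -12x - 11y = -12.
Solving simultaneously gives x = 518/45, y = -172/15.

x = 518/45, y = -172/15, maximum z = -1384/15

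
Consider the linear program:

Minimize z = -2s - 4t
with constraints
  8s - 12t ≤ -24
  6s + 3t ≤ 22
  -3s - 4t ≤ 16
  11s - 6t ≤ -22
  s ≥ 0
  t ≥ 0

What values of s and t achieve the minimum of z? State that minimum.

Extreme points and z = -2s - 4t:
  (22/23, 374/69) → z = -1628/69
  (0, 22/3) → z = -88/3
  (0, 11/3) → z = -44/3

s = 0, t = 22/3, minimum z = -88/3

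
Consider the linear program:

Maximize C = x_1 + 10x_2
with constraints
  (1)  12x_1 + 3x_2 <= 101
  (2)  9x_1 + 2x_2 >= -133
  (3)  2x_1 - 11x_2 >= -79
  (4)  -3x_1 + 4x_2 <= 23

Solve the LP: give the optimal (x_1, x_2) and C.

Vertices and C = x_1 + 10x_2:
  (19/3, 25/3) → C = 269/3
  (-289/21, -32/7) → C = -1249/21
  (63/25, 191/25) → C = 1973/25
The feasible region is unbounded (it extends along (1, -4), (2, -9)), but C strictly decreases along every unbounded feasible direction, so there is no improving ray and the maximum is attained at a vertex.

x_1 = 19/3, x_2 = 25/3, maximum C = 269/3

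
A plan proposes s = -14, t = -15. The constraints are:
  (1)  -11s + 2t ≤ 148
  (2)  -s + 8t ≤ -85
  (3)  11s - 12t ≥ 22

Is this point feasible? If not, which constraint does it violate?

(1): 124 ≤ 148 ✓
(2): -106 ≤ -85 ✓
(3): 26 ≥ 22 ✓

feasible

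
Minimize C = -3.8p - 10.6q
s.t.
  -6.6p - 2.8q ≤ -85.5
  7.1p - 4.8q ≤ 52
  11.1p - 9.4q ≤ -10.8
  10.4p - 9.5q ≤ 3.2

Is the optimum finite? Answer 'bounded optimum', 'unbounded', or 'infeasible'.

unbounded

From the feasible point (12891/1552, 34011/3104), moving in the direction (-2.8, 6.6) keeps every constraint satisfied while C decreases without bound.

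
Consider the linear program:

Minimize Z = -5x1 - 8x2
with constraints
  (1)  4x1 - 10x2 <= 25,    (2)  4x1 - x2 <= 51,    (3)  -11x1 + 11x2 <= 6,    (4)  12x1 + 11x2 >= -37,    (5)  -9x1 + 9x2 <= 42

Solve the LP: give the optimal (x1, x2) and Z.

x1 = 189/11, x2 = 195/11, minimum Z = -2505/11

Feasible corners and Z = -5x1 - 8x2:
  (485/36, 26/9) → Z = -3257/36
  (-95/164, -112/41) → Z = 99/4
  (189/11, 195/11) → Z = -2505/11
  (-43/23, -335/253) → Z = 5045/253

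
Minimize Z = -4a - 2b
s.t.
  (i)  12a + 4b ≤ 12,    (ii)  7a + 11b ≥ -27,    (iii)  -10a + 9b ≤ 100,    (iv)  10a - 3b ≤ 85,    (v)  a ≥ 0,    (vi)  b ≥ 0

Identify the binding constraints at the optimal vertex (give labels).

(i) and (v)

Vertices and Z = -4a - 2b:
  (0, 3) → Z = -6
  (1, 0) → Z = -4
  (0, 0) → Z = 0

The minimum is at (0, 3). Substituting into each constraint, equality holds for (i) and (v); the remaining constraints have slack.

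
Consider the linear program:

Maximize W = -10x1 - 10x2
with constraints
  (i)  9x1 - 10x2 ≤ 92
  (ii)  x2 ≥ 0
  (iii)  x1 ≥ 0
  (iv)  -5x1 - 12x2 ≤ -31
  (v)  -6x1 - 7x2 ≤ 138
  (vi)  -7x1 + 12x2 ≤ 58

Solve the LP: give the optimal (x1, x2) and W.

x1 = 0, x2 = 31/12, maximum W = -155/6

Corner points and W = -10x1 - 10x2:
  (92/9, 0) → W = -920/9
  (842/19, 583/19) → W = -750
  (31/5, 0) → W = -62
  (0, 31/12) → W = -155/6
  (0, 29/6) → W = -145/3

At the optimal vertex, x1 = 0 and -5x1 - 12x2 = -31.
Solving simultaneously gives x1 = 0, x2 = 31/12.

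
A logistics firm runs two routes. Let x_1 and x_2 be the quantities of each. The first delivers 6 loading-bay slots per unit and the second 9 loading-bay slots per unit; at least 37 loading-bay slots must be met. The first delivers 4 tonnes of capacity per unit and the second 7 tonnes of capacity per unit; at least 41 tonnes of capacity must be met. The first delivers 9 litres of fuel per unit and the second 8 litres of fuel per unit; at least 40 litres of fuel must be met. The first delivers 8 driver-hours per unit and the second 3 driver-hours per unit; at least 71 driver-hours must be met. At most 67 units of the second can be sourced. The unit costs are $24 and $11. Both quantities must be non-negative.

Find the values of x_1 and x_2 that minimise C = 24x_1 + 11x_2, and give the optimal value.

x_1 = 17/2, x_2 = 1, minimum C = 215

Corner points and C = 24x_1 + 11x_2:
  (0, 71/3) → C = 781/3
  (0, 67) → C = 737
  (41/4, 0) → C = 246
  (17/2, 1) → C = 215
The feasible region is unbounded (it extends along (1, 0)), but C strictly increases along every unbounded feasible direction, so there is no improving ray and the minimum is attained at a vertex.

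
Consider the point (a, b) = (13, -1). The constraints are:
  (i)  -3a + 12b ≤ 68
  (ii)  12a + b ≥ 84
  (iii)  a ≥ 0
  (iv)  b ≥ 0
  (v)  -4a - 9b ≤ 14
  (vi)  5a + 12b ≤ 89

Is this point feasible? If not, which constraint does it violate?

Constraint (iv): b = -1, which is not ≥ 0. All other constraints are satisfied.

not feasible — violates (iv)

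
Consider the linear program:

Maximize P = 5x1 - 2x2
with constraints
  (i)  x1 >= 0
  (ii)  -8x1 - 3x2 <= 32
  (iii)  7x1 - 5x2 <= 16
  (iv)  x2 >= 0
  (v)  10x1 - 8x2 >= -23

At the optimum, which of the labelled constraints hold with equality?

Corner points and P = 5x1 - 2x2:
  (0, 0) → P = 0
  (0, 23/8) → P = -23/4
  (16/7, 0) → P = 80/7
  (81/2, 107/2) → P = 191/2

The maximum is at (81/2, 107/2). Substituting into each constraint, equality holds for (iii) and (v); the remaining constraints have slack.

(iii) and (v)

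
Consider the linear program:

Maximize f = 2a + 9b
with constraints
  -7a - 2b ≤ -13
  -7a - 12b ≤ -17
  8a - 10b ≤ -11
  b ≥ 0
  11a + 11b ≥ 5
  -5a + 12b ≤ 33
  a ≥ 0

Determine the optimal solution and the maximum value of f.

a = 99/23, b = 209/46, maximum f = 99/2

Feasible corners and f = 2a + 9b:
  (54/43, 181/86) → f = 1845/86
  (45/47, 148/47) → f = 1422/47
  (99/23, 209/46) → f = 99/2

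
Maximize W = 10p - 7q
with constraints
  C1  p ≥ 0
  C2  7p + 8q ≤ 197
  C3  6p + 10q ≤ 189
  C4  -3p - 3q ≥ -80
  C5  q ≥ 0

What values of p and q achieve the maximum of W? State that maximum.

p = 80/3, q = 0, maximum W = 800/3

Extreme points and W = 10p - 7q:
  (0, 189/10) → W = -1323/10
  (0, 0) → W = 0
  (233/12, 29/4) → W = 1721/12
  (80/3, 0) → W = 800/3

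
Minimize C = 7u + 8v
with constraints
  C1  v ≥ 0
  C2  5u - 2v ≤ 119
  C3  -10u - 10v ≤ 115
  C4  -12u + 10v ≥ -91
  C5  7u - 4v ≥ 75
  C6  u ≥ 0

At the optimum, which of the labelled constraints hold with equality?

Vertices and C = 7u + 8v:
  (504/13, 973/26) → C = 7420/13
  (163/3, 229/3) → C = 991
  (193/11, 263/22) → C = 2403/11

The minimum is at (193/11, 263/22). Substituting into each constraint, equality holds for C4 and C5; the remaining constraints have slack.

C4 and C5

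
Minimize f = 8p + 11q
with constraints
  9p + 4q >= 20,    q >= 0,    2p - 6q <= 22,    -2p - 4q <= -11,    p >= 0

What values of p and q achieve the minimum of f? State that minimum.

The feasible region is unbounded (it extends along (0, 1), (3, 1)), but f strictly increases along every unbounded feasible direction, so there is no improving ray and the minimum is attained at a vertex.

p = 9/7, q = 59/28, minimum f = 937/28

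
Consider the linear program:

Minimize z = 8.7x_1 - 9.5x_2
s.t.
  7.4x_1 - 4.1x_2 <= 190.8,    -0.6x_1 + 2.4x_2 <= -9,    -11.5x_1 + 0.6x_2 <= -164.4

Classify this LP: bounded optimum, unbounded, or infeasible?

bounded optimum

Extreme points and z = 8.7x_1 - 9.5x_2:
  (2339/85, 266/85) → z = 178223/850
  (55956/4271, -97764/4271) → z = 7077876/21355
  (3243/227, -81/454) → z = 571977/4540
The feasible region has finitely many vertices and no improving ray; the minimum is 571977/4540 at (3243/227, -81/454).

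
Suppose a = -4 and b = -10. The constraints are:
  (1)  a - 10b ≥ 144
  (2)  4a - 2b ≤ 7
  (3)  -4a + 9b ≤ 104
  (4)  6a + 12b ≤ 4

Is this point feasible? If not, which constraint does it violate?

not feasible — violates (1)

Constraint (1): a - 10b = 96, which is not ≥ 144. All other constraints are satisfied.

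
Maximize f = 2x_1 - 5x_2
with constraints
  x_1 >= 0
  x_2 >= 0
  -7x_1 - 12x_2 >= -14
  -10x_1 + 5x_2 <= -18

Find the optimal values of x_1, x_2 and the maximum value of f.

The optimum lies where x_2 = 0 and -7x_1 - 12x_2 = -14.
Solving simultaneously gives x_1 = 2, x_2 = 0.

x_1 = 2, x_2 = 0, maximum f = 4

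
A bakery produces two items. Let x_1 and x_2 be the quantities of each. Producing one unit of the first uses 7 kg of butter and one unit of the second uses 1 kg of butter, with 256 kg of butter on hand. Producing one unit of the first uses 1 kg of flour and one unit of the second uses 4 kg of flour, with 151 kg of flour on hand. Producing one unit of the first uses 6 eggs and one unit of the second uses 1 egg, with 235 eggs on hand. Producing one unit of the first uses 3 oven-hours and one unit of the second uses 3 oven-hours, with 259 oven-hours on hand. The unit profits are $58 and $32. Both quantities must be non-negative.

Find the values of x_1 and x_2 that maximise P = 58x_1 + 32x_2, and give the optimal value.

Corner points and P = 58x_1 + 32x_2:
  (0, 0) → P = 0
  (0, 151/4) → P = 1208
  (256/7, 0) → P = 14848/7
  (97/3, 89/3) → P = 8474/3

The optimum lies where 7x_1 + x_2 = 256 and x_1 + 4x_2 = 151.
Solving simultaneously gives x_1 = 97/3, x_2 = 89/3.

x_1 = 97/3, x_2 = 89/3, maximum P = 8474/3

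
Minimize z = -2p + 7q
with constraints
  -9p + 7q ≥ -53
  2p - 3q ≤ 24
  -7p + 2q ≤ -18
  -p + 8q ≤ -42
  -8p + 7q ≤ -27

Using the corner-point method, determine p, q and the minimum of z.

p = 20/31, q = -209/31, minimum z = -1503/31

Corner points and z = -2p + 7q:
  (20/31, -209/31) → z = -1503/31
  (2, -5) → z = -39
  (10/9, -46/9) → z = -38

The binding constraints are -9p + 7q = -53 and -7p + 2q = -18.
Solving simultaneously gives p = 20/31, q = -209/31.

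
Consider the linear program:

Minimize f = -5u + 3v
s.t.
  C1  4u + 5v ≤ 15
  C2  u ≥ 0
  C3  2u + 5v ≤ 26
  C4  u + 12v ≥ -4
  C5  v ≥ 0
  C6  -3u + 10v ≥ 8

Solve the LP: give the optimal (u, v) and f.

Feasible corners and f = -5u + 3v:
  (0, 3) → f = 9
  (2, 7/5) → f = -29/5
  (0, 4/5) → f = 12/5

The optimum lies where 4u + 5v = 15 and -3u + 10v = 8.
Solving simultaneously gives u = 2, v = 7/5.

u = 2, v = 7/5, minimum f = -29/5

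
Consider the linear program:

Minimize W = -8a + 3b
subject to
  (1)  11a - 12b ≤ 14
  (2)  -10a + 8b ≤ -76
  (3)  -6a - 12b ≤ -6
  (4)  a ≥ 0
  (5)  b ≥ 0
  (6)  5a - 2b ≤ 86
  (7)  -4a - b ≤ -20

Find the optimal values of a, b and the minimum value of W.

Extreme points and W = -8a + 3b:
  (25, 87/4) → W = -539/4
  (502/19, 438/19) → W = -2702/19
  (134/5, 24) → W = -712/5

At the optimal vertex, -10a + 8b = -76 and 5a - 2b = 86.
Solving simultaneously gives a = 134/5, b = 24.

a = 134/5, b = 24, minimum W = -712/5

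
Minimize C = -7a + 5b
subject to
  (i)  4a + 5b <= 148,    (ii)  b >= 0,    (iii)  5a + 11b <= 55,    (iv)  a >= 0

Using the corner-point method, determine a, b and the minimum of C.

Vertices and C = -7a + 5b:
  (11, 0) → C = -77
  (0, 0) → C = 0
  (0, 5) → C = 25

At the optimal vertex, b = 0 and 5a + 11b = 55.
Solving simultaneously gives a = 11, b = 0.

a = 11, b = 0, minimum C = -77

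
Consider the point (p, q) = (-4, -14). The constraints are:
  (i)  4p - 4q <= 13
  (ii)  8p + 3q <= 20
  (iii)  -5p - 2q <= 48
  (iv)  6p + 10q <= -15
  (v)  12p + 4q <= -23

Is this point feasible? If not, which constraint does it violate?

Constraint (i): 4p - 4q = 40, which is not ≤ 13. All other constraints are satisfied.

not feasible — violates (i)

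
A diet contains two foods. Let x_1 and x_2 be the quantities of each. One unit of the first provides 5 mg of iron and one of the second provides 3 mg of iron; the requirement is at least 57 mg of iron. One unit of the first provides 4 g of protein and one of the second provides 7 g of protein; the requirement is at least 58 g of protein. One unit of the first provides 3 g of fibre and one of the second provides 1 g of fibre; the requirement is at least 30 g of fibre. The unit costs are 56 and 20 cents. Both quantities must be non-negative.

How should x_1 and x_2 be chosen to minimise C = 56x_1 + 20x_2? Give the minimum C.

x_1 = 33/4, x_2 = 21/4, minimum C = 567

Extreme points and C = 56x_1 + 20x_2:
  (0, 30) → C = 600
  (29/2, 0) → C = 812
  (225/23, 62/23) → C = 13840/23
  (33/4, 21/4) → C = 567
The feasible region is unbounded (it extends along (0, 1), (1, 0)), but C strictly increases along every unbounded feasible direction, so there is no improving ray and the minimum is attained at a vertex.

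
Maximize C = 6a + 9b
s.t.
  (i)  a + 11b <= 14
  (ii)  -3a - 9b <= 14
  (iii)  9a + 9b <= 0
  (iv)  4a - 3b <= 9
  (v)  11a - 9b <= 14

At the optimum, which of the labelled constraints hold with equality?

(i) and (iii)

Corner points and C = 6a + 9b:
  (-35/3, 7/3) → C = -49
  (-7/5, 7/5) → C = 21/5
  (0, -14/9) → C = -14
  (7/10, -7/10) → C = -21/10

The maximum is at (-7/5, 7/5). Substituting into each constraint, equality holds for (i) and (iii); the remaining constraints have slack.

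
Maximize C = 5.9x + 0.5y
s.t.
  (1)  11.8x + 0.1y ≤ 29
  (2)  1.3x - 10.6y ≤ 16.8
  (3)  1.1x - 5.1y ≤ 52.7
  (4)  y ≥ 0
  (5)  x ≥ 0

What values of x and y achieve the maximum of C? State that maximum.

Extreme points and C = 5.9x + 0.5y:
  (145/59, 0) → C = 29/2
  (0, 290) → C = 145
  (0, 0) → C = 0

At the optimal vertex, 11.8x + 0.1y = 29 and x = 0.
Solving simultaneously gives x = 0, y = 290.

x = 0, y = 290, maximum C = 145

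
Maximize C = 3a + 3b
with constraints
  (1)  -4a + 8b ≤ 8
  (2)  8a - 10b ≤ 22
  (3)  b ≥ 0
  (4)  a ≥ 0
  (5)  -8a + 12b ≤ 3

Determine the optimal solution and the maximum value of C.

a = 32/3, b = 19/3, maximum C = 51

Extreme points and C = 3a + 3b:
  (32/3, 19/3) → C = 51
  (9/2, 13/4) → C = 93/4
  (11/4, 0) → C = 33/4
  (0, 0) → C = 0
  (0, 1/4) → C = 3/4

The optimum lies where -4a + 8b = 8 and 8a - 10b = 22.
Solving simultaneously gives a = 32/3, b = 19/3.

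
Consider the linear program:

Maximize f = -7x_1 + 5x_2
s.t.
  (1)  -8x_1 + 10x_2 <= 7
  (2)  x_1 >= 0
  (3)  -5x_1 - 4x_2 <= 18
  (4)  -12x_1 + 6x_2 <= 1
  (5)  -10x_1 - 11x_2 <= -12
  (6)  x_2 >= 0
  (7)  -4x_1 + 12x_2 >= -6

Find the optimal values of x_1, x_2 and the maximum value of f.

Feasible corners and f = -7x_1 + 5x_2:
  (4/9, 19/18) → f = 13/6
  (61/192, 77/96) → f = 343/192
  (6/5, 0) → f = -42/5
  (3/2, 0) → f = -21/2
The feasible region is unbounded (it extends along (3, 1), (5, 4)), but f strictly decreases along every unbounded feasible direction, so there is no improving ray and the maximum is attained at a vertex.

x_1 = 4/9, x_2 = 19/18, maximum f = 13/6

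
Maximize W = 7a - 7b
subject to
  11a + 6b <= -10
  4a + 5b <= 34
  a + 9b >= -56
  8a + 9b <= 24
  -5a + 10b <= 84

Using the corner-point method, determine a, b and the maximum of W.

Vertices and W = 7a - 7b:
  (82/31, -202/31) → W = 1988/31
  (-151/35, 437/70) → W = -739/10
  (-1316/55, -196/55) → W = -1568/11

The binding constraints are 11a + 6b = -10 and a + 9b = -56.
Solving simultaneously gives a = 82/31, b = -202/31.

a = 82/31, b = -202/31, maximum W = 1988/31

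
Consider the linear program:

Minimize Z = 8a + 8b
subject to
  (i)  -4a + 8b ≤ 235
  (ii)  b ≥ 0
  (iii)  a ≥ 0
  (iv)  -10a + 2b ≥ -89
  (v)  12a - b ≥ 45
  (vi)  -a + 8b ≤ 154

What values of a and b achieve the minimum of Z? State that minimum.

At the optimal vertex, b = 0 and 12a - b = 45.
Solving simultaneously gives a = 15/4, b = 0.

a = 15/4, b = 0, minimum Z = 30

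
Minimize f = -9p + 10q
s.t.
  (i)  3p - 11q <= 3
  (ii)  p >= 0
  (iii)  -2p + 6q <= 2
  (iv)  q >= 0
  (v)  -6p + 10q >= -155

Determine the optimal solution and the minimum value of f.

p = 475/8, q = 161/8, minimum f = -2665/8

Feasible corners and f = -9p + 10q:
  (1, 0) → f = -9
  (1675/36, 149/12) → f = -3535/12
  (0, 1/3) → f = 10/3
  (0, 0) → f = 0
  (475/8, 161/8) → f = -2665/8

The optimum lies where -2p + 6q = 2 and -6p + 10q = -155.
Solving simultaneously gives p = 475/8, q = 161/8.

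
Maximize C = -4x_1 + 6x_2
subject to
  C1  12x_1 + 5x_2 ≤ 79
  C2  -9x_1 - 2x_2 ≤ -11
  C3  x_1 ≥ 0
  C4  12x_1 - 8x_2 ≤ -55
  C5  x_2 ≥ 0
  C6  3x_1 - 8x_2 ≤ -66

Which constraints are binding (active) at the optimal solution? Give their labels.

C1 and C3

Feasible corners and C = -4x_1 + 6x_2:
  (0, 79/5) → C = 474/5
  (119/52, 134/13) → C = 685/13
  (0, 33/4) → C = 99/2
  (11/9, 209/24) → C = 1705/36

The maximum is at (0, 79/5). Substituting into each constraint, equality holds for C1 and C3; the remaining constraints have slack.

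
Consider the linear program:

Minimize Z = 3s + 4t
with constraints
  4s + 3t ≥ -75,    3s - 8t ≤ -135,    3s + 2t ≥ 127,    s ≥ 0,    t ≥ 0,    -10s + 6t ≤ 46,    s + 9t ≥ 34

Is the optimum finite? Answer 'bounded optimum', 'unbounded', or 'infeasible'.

Corner points and Z = 3s + 4t:
  (373/15, 131/5) → Z = 897/5
  (335/19, 704/19) → Z = 3821/19
The feasible region has finitely many vertices and no improving ray; the minimum is 897/5 at (373/15, 131/5).

bounded optimum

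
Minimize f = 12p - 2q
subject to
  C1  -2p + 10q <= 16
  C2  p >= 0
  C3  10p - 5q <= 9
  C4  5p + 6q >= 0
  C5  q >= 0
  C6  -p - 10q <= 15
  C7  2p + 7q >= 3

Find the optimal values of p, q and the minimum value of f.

Corner points and f = 12p - 2q:
  (0, 8/5) → f = -16/5
  (17/9, 89/45) → f = 842/45
  (0, 3/7) → f = -6/7
  (39/40, 3/20) → f = 57/5

p = 0, q = 8/5, minimum f = -16/5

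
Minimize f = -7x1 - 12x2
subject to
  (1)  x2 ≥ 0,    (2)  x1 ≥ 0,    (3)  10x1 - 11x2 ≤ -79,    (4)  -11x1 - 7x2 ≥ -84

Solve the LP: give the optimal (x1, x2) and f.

Extreme points and f = -7x1 - 12x2:
  (0, 79/11) → f = -948/11
  (0, 12) → f = -144
  (371/191, 1709/191) → f = -23105/191

At the optimal vertex, x1 = 0 and -11x1 - 7x2 = -84.
Solving simultaneously gives x1 = 0, x2 = 12.

x1 = 0, x2 = 12, minimum f = -144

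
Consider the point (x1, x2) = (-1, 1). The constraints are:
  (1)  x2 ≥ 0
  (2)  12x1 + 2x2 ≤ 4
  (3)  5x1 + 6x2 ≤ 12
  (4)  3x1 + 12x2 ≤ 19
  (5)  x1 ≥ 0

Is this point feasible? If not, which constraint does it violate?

not feasible — violates (5)

Constraint (5): x1 = -1, which is not ≥ 0. All other constraints are satisfied.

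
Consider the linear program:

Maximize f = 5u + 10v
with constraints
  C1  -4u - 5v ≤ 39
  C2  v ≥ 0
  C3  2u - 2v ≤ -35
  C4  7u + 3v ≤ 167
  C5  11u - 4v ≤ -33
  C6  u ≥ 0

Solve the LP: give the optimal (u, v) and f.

u = 0, v = 167/3, maximum f = 1670/3

Extreme points and f = 5u + 10v:
  (37/7, 319/14) → f = 1780/7
  (0, 35/2) → f = 175
  (569/61, 2068/61) → f = 23525/61
  (0, 167/3) → f = 1670/3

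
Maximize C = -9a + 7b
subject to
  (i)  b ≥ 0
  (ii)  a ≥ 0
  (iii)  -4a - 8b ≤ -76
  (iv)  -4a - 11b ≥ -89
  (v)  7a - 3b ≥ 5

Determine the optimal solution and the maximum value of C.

a = 31/3, b = 13/3, maximum C = -188/3

Vertices and C = -9a + 7b:
  (19, 0) → C = -171
  (89/4, 0) → C = -801/4
  (31/3, 13/3) → C = -188/3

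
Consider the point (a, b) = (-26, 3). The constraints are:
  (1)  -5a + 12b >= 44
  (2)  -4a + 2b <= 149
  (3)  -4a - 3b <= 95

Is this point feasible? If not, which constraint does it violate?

feasible

(1): 166 ≥ 44 ✓
(2): 110 ≤ 149 ✓
(3): 95 ≤ 95 ✓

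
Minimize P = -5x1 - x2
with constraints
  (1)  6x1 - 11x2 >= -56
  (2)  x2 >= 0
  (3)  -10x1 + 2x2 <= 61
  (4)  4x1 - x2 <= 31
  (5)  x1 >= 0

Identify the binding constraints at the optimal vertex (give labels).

Feasible corners and P = -5x1 - x2:
  (397/38, 205/19) → P = -2395/38
  (0, 56/11) → P = -56/11
  (31/4, 0) → P = -155/4
  (0, 0) → P = 0

The minimum is at (397/38, 205/19). Substituting into each constraint, equality holds for (1) and (4); the remaining constraints have slack.

(1) and (4)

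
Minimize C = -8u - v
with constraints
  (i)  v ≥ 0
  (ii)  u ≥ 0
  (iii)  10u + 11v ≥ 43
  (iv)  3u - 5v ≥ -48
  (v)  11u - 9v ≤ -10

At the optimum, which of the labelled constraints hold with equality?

(iv) and (v)

Extreme points and C = -8u - v:
  (0, 43/11) → C = -43/11
  (0, 48/5) → C = -48/5
  (277/211, 573/211) → C = -2789/211
  (191/14, 249/14) → C = -1777/14

The minimum is at (191/14, 249/14). Substituting into each constraint, equality holds for (iv) and (v); the remaining constraints have slack.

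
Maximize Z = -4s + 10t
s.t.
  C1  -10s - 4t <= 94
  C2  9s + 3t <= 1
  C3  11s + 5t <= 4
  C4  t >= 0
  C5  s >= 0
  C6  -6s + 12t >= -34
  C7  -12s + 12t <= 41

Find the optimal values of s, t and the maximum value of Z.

Corner points and Z = -4s + 10t:
  (1/9, 0) → Z = -4/9
  (0, 1/3) → Z = 10/3
  (0, 0) → Z = 0

The optimum lies where 9s + 3t = 1 and s = 0.
Solving simultaneously gives s = 0, t = 1/3.

s = 0, t = 1/3, maximum Z = 10/3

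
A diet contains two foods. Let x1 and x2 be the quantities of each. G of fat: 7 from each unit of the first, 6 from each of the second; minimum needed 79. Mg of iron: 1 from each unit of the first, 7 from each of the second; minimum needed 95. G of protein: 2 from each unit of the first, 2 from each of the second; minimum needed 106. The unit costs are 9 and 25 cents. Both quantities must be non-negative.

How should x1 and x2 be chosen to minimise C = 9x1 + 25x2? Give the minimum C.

Extreme points and C = 9x1 + 25x2:
  (0, 53) → C = 1325
  (95, 0) → C = 855
  (46, 7) → C = 589
The feasible region is unbounded (it extends along (0, 1), (1, 0)), but C strictly increases along every unbounded feasible direction, so there is no improving ray and the minimum is attained at a vertex.

x1 = 46, x2 = 7, minimum C = 589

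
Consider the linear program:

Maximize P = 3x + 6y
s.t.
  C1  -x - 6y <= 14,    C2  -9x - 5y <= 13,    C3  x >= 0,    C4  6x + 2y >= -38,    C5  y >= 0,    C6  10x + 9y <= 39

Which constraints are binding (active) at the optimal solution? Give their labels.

C3 and C6

Corner points and P = 3x + 6y:
  (0, 0) → P = 0
  (0, 13/3) → P = 26
  (39/10, 0) → P = 117/10

The maximum is at (0, 13/3). Substituting into each constraint, equality holds for C3 and C6; the remaining constraints have slack.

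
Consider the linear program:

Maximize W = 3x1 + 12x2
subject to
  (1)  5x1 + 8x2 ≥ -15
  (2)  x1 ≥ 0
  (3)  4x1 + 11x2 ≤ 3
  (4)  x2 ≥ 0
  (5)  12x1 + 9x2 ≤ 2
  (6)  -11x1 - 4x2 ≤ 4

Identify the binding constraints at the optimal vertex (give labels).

Corner points and W = 3x1 + 12x2:
  (0, 0) → W = 0
  (0, 2/9) → W = 8/3
  (1/6, 0) → W = 1/2

The maximum is at (0, 2/9). Substituting into each constraint, equality holds for (2) and (5); the remaining constraints have slack.

(2) and (5)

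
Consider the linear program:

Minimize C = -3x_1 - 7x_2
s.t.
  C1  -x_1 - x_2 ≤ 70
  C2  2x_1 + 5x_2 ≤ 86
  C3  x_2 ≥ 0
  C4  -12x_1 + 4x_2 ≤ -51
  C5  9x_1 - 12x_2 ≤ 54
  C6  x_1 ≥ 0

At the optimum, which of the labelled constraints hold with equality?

Vertices and C = -3x_1 - 7x_2:
  (599/68, 465/34) → C = -8307/68
  (434/23, 222/23) → C = -2856/23
  (17/4, 0) → C = -51/4
  (6, 0) → C = -18

The minimum is at (434/23, 222/23). Substituting into each constraint, equality holds for C2 and C5; the remaining constraints have slack.

C2 and C5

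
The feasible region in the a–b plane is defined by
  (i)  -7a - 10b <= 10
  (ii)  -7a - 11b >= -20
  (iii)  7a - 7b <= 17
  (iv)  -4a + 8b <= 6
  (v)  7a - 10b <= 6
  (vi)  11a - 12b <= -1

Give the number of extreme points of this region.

4

Intersecting each pair of boundary lines and keeping only the points that satisfy every inequality leaves:
  (-35/24, 1/48)
  (-65/97, -103/194)
  (47/50, 61/50)
  (229/205, 227/205)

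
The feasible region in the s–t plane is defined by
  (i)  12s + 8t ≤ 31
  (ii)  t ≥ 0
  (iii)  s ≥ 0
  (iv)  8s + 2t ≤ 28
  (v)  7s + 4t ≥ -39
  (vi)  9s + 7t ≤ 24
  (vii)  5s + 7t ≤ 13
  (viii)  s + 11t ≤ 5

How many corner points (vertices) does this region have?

5

Intersecting each pair of boundary lines and keeping only the points that satisfy every inequality leaves:
  (31/12, 0)
  (113/44, 1/44)
  (0, 0)
  (0, 5/11)
  (9/4, 1/4)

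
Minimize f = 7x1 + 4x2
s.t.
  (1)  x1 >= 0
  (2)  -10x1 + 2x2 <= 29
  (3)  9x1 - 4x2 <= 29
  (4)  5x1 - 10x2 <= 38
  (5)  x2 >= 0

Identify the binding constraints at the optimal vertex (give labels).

Extreme points and f = 7x1 + 4x2:
  (0, 29/2) → f = 58
  (0, 0) → f = 0
  (29/9, 0) → f = 203/9
The feasible region is unbounded (it extends along (4, 9), (1, 5)), but f strictly increases along every unbounded feasible direction, so there is no improving ray and the minimum is attained at a vertex.

The minimum is at (0, 0). Substituting into each constraint, equality holds for (1) and (5); the remaining constraints have slack.

(1) and (5)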